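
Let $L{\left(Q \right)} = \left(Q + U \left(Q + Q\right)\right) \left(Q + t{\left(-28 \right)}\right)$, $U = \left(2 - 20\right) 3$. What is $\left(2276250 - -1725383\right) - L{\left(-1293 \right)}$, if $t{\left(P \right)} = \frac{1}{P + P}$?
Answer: $\frac{10241949007}{56} \approx 1.8289 \cdot 10^{8}$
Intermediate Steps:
$t{\left(P \right)} = \frac{1}{2 P}$
$U = -54$ ($U = \left(-18\right) 3 = -54$)
$L{\left(Q \right)} = - 107 Q \left(- \frac{1}{56} + Q\right)$ ($L{\left(Q \right)} = \left(Q - 54 \left(Q + Q\right)\right) \left(Q + \frac{1}{2 \left(-28\right)}\right) = \left(Q - 54 \cdot 2 Q\right) \left(Q + \frac{1}{2} \left(- \frac{1}{28}\right)\right) = \left(Q - 108 Q\right) \left(Q - \frac{1}{56}\right) = - 107 Q \left(- \frac{1}{56} + Q\right)$)
$\left(2276250 - -1725383\right) - L{\left(-1293 \right)} = \left(2276250 - -1725383\right) - \frac{107}{56} \left(-1293\right) \left(1 - -72408\right) = \left(2276250 + 1725383\right) - \frac{107}{56} \left(-1293\right) \left(1 + 72408\right) = 4001633 - \frac{107}{56} \left(-1293\right) 72409 = 4001633 - - \frac{10017857559}{56} = 4001633 + \frac{10017857559}{56} = \frac{10241949007}{56}$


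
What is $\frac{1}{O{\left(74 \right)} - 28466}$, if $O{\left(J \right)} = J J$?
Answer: $- \frac{1}{22990} \approx -4.3497 \cdot 10^{-5}$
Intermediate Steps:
$O{\left(J \right)} = J^{2}$
$\frac{1}{O{\left(74 \right)} - 28466} = \frac{1}{74^{2} - 28466} = \frac{1}{5476 - 28466} = \frac{1}{-22990} = - \frac{1}{22990}$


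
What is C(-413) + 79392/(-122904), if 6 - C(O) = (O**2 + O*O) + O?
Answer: -1744825307/5121 ≈ -3.4072e+5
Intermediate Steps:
C(O) = 6 - O - 2*O**2 (C(O) = 6 - ((O**2 + O*O) + O) = 6 - ((O**2 + O**2) + O) = 6 - (2*O**2 + O) = 6 - (O + 2*O**2) = 6 + (-O - 2*O**2) = 6 - O - 2*O**2)
C(-413) + 79392/(-122904) = (6 - 1*(-413) - 2*(-413)**2) + 79392/(-122904) = (6 + 413 - 2*170569) + 79392*(-1/122904) = (6 + 413 - 341138) - 3308/5121 = -340719 - 3308/5121 = -1744825307/5121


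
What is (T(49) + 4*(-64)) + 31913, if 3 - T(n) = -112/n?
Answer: 221636/7 ≈ 31662.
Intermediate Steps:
T(n) = 3 + 112/n (T(n) = 3 - (-112)/n = 3 + 112/n)
(T(49) + 4*(-64)) + 31913 = ((3 + 112/49) + 4*(-64)) + 31913 = ((3 + 112*(1/49)) - 256) + 31913 = ((3 + 16/7) - 256) + 31913 = (37/7 - 256) + 31913 = -1755/7 + 31913 = 221636/7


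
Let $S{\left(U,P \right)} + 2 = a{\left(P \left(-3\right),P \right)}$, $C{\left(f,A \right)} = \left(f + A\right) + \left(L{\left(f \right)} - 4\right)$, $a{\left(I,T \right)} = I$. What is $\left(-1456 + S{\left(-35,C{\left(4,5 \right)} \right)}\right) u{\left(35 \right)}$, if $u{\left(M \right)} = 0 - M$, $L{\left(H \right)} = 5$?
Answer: $52080$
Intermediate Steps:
$C{\left(f,A \right)} = 1 + A + f$ ($C{\left(f,A \right)} = \left(f + A\right) + \left(5 - 4\right) = \left(A + f\right) + \left(5 - 4\right) = \left(A + f\right) + 1 = 1 + A + f$)
$S{\left(U,P \right)} = -2 - 3 P$ ($S{\left(U,P \right)} = -2 + P \left(-3\right) = -2 - 3 P$)
$u{\left(M \right)} = - M$
$\left(-1456 + S{\left(-35,C{\left(4,5 \right)} \right)}\right) u{\left(35 \right)} = \left(-1456 - \left(2 + 3 \left(1 + 5 + 4\right)\right)\right) \left(\left(-1\right) 35\right) = \left(-1456 - 32\right) \left(-35\right) = \left(-1488\right) \left(-35\right) = 52080$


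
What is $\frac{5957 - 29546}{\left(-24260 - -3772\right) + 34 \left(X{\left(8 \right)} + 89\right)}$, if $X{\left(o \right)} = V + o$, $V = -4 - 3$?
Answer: $\frac{23589}{17428} \approx 1.3535$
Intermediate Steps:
$V = -7$ ($V = -4 - 3 = -7$)
$X{\left(o \right)} = -7 + o$
$\frac{5957 - 29546}{\left(-24260 - -3772\right) + 34 \left(X{\left(8 \right)} + 89\right)} = \frac{5957 - 29546}{\left(-24260 - -3772\right) + 34 \left(\left(-7 + 8\right) + 89\right)} = - \frac{23589}{\left(-24260 + 3772\right) + 34 \left(1 + 89\right)} = - \frac{23589}{-20488 + 34 \cdot 90} = - \frac{23589}{-20488 + 3060} = - \frac{23589}{-17428} = \left(-23589\right) \left(- \frac{1}{17428}\right) = \frac{23589}{17428}$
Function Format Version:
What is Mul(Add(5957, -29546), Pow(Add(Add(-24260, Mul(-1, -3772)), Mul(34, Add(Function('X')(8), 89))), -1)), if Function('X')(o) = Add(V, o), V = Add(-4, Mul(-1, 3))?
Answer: Rational(23589, 17428) ≈ 1.3535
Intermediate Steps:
V = -7 (V = Add(-4, -3) = -7)
Function('X')(o) = Add(-7, o)
Mul(Add(5957, -29546), Pow(Add(Add(-24260, Mul(-1, -3772)), Mul(34, Add(Function('X')(8), 89))), -1)) = Mul(Add(5957, -29546), Pow(Add(Add(-24260, Mul(-1, -3772)), Mul(34, Add(Add(-7, 8), 89))), -1)) = Mul(-23589, Pow(Add(Add(-24260, 3772), Mul(34, Add(1, 89))), -1)) = Mul(-23589, Pow(Add(-20488, Mul(34, 90)), -1)) = Mul(-23589, Pow(Add(-20488, 3060), -1)) = Mul(-23589, Pow(-17428, -1)) = Mul(-23589, Rational(-1, 17428)) = Rational(23589, 17428)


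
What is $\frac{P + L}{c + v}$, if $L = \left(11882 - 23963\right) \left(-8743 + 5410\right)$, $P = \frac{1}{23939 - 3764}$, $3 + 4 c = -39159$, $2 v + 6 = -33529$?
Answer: $- \frac{58026143234}{38271975} \approx -1516.2$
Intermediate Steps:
$v = - \frac{33535}{2}$ ($v = -3 + \frac{1}{2} \left(-33529\right) = -3 - \frac{33529}{2} = - \frac{33535}{2} \approx -16768.0$)
$c = - \frac{19581}{2}$ ($c = - \frac{3}{4} + \frac{1}{4} \left(-39159\right) = - \frac{3}{4} - \frac{39159}{4} = - \frac{19581}{2} \approx -9790.5$)
$P = \frac{1}{20175} \approx 4.9566 \cdot 10^{-5}$
$L = 40265973$ ($L = \left(-12081\right) \left(-3333\right) = 40265973$)
$\frac{P + L}{c + v} = \frac{\frac{1}{20175} + 40265973}{- \frac{19581}{2} - \frac{33535}{2}} = \frac{812366005276}{20175 \left(-26558\right)} = \frac{812366005276}{20175} \left(- \frac{1}{26558}\right) = - \frac{58026143234}{38271975}$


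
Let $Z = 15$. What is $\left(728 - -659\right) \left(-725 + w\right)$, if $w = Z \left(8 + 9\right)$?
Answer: $-651890$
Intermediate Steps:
$w = 255$ ($w = 15 \left(8 + 9\right) = 15 \cdot 17 = 255$)
$\left(728 - -659\right) \left(-725 + w\right) = \left(728 - -659\right) \left(-725 + 255\right) = \left(728 + 659\right) \left(-470\right) = 1387 \left(-470\right) = -651890$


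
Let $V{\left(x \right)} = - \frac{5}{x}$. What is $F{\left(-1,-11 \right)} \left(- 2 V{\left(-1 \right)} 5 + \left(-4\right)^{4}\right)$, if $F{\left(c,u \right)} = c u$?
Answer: $2266$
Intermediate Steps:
$F{\left(-1,-11 \right)} \left(- 2 V{\left(-1 \right)} 5 + \left(-4\right)^{4}\right) = \left(-1\right) \left(-11\right) \left(- 2 \left(- \frac{5}{-1}\right) 5 + \left(-4\right)^{4}\right) = 11 \left(- 2 \left(\left(-5\right) \left(-1\right)\right) 5 + 256\right) = 11 \left(\left(-2\right) 5 \cdot 5 + 256\right) = 11 \left(\left(-10\right) 5 + 256\right) = 11 \left(-50 + 256\right) = 11 \cdot 206 = 2266$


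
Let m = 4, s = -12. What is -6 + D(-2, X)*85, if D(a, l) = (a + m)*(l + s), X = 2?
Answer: -1706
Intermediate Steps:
D(a, l) = (-12 + l)*(4 + a) (D(a, l) = (a + 4)*(l - 12) = (4 + a)*(-12 + l) = (-12 + l)*(4 + a))
-6 + D(-2, X)*85 = -6 + (-48 - 12*(-2) + 4*2 - 2*2)*85 = -6 + (-48 + 24 + 8 - 4)*85 = -6 - 20*85 = -6 - 1700 = -1706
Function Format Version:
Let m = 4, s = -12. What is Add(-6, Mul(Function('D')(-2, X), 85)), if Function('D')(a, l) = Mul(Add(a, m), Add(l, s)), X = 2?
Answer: -1706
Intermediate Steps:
Function('D')(a, l) = Mul(Add(-12, l), Add(4, a)) (Function('D')(a, l) = Mul(Add(a, 4), Add(l, -12)) = Mul(Add(4, a), Add(-12, l)) = Mul(Add(-12, l), Add(4, a)))
Add(-6, Mul(Function('D')(-2, X), 85)) = Add(-6, Mul(Add(-48, Mul(-12, -2), Mul(4, 2), Mul(-2, 2)), 85)) = Add(-6, Mul(Add(-48, 24, 8, -4), 85)) = Add(-6, Mul(-20, 85)) = Add(-6, -1700) = -1706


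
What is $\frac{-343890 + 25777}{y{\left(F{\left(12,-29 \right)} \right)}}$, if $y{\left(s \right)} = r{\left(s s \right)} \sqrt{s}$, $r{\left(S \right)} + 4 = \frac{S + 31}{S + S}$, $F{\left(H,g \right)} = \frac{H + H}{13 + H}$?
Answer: $- \frac{152694240 \sqrt{6}}{15343} \approx -24377.0$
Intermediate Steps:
$F{\left(H,g \right)} = \frac{2 H}{13 + H}$
$r{\left(S \right)} = -4 + \frac{31 + S}{2 S}$ ($r{\left(S \right)} = -4 + \frac{S + 31}{S + S} = -4 + \frac{31 + S}{2 S}$)
$y{\left(s \right)} = \frac{31 - 7 s^{2}}{2 s^{\frac{3}{2}}}$ ($y{\left(s \right)} = \frac{31 - 7 s s}{2 s s} \sqrt{s} = \frac{31 - 7 s^{2}}{2 s^{2}} \sqrt{s} = \frac{31 - 7 s^{2}}{2 s^{\frac{3}{2}}}$)
$\frac{-343890 + 25777}{y{\left(F{\left(12,-29 \right)} \right)}} = \frac{-343890 + 25777}{\frac{1}{2} \frac{1}{48 \sqrt{6} \frac{1}{\left(13 + 12\right)^{\frac{3}{2}}}} \left(31 - 7 \left(2 \cdot 12 \frac{1}{13 + 12}\right)^{2}\right)} = - \frac{318113}{\frac{1}{2} \frac{1}{\frac{48}{125} \sqrt{6}} \left(31 - 7 \left(2 \cdot 12 \cdot \frac{1}{25}\right)^{2}\right)} = - \frac{318113}{\frac{1}{2} \frac{1}{\frac{48}{125} \sqrt{6}} \left(31 - 7 \left(\frac{24}{25}\right)^{2}\right)} = - \frac{318113}{\frac{1}{2} \frac{125 \sqrt{6}}{288} \left(31 - \frac{4032}{625}\right)} = - \frac{318113}{\frac{1}{2} \frac{125 \sqrt{6}}{288} \cdot \frac{15343}{625}} = - \frac{318113}{\frac{15343}{2880} \sqrt{6}} = - 318113 \frac{480 \sqrt{6}}{15343} = - \frac{152694240 \sqrt{6}}{15343}$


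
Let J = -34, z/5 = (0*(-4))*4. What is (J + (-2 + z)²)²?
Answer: 900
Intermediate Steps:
z = 0 (z = 5*((0*(-4))*4) = 5*(0*4) = 5*0 = 0)
(J + (-2 + z)²)² = (-34 + (-2 + 0)²)² = (-34 + (-2)²)² = (-34 + 4)² = (-30)² = 900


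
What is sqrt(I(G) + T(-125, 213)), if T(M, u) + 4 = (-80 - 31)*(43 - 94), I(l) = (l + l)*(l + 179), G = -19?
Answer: 3*I*sqrt(47) ≈ 20.567*I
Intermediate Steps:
I(l) = 2*l*(179 + l) (I(l) = (2*l)*(179 + l) = 2*l*(179 + l))
T(M, u) = 5657 (T(M, u) = -4 + (-80 - 31)*(43 - 94) = -4 - 111*(-51) = -4 + 5661 = 5657)
sqrt(I(G) + T(-125, 213)) = sqrt(2*(-19)*(179 - 19) + 5657) = sqrt(2*(-19)*160 + 5657) = sqrt(-6080 + 5657) = sqrt(-423) = 3*I*sqrt(47)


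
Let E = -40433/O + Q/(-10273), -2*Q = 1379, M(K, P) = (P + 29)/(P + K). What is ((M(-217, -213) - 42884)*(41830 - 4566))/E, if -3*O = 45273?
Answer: -106528101632486428672/183082585005 ≈ -5.8186e+8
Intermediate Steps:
M(K, P) = (29 + P)/(K + P)
O = -15091 (O = -⅓*45273 = -15091)
Q = -1379/2 (Q = -½*1379 = -1379/2 ≈ -689.50)
E = 851546907/310059686 (E = -40433/(-15091) - 1379/2/(-10273) = -40433*(-1/15091) - 1379/2*(-1/10273) = 40433/15091 + 1379/20546 = 851546907/310059686 ≈ 2.7464)
((M(-217, -213) - 42884)*(41830 - 4566))/E = (((29 - 213)/(-217 - 213) - 42884)*(41830 - 4566))/(851546907/310059686) = ((-184/(-430) - 42884)*37264)*(310059686/851546907) = ((-1/430*(-184) - 42884)*37264)*(310059686/851546907) = ((92/215 - 42884)*37264)*(310059686/851546907) = -9219968/215*37264*(310059686/851546907) = -343572887552/215*310059686/851546907 = -106528101632486428672/183082585005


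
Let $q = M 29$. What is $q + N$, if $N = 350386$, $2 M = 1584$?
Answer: $373354$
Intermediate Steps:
$M = 792$ ($M = \frac{1}{2} \cdot 1584 = 792$)
$q = 22968$ ($q = 792 \cdot 29 = 22968$)
$q + N = 22968 + 350386 = 373354$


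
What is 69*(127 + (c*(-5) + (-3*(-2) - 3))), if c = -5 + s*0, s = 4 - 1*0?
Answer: 10695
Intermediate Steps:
s = 4 (s = 4 + 0 = 4)
c = -5 (c = -5 + 4*0 = -5 + 0 = -5)
69*(127 + (c*(-5) + (-3*(-2) - 3))) = 69*(127 + (-5*(-5) + (-3*(-2) - 3))) = 69*(127 + (25 + (6 - 3))) = 69*(127 + (25 + 3)) = 69*(127 + 28) = 69*155 = 10695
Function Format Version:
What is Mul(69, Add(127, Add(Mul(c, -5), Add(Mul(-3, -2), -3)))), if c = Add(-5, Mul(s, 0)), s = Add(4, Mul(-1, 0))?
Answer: 10695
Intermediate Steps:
s = 4 (s = Add(4, 0) = 4)
c = -5 (c = Add(-5, Mul(4, 0)) = Add(-5, 0) = -5)
Mul(69, Add(127, Add(Mul(c, -5), Add(Mul(-3, -2), -3)))) = Mul(69, Add(127, Add(Mul(-5, -5), Add(Mul(-3, -2), -3)))) = Mul(69, Add(127, Add(25, Add(6, -3)))) = Mul(69, Add(127, Add(25, 3))) = Mul(69, Add(127, 28)) = Mul(69, 155) = 10695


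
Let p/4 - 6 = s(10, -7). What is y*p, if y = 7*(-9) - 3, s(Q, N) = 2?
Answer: -2112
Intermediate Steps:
p = 32 (p = 24 + 4*2 = 24 + 8 = 32)
y = -66 (y = -63 - 3 = -66)
y*p = -66*32 = -2112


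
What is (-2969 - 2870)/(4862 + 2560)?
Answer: -5839/7422 ≈ -0.78672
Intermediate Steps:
(-2969 - 2870)/(4862 + 2560) = -5839/7422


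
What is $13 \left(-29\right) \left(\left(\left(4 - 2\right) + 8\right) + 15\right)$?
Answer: $-9425$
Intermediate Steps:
$13 \left(-29\right) \left(\left(\left(4 - 2\right) + 8\right) + 15\right) = - 377 \left(\left(2 + 8\right) + 15\right) = - 377 \left(10 + 15\right) = \left(-377\right) 25 = -9425$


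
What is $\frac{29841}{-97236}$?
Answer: $- \frac{9947}{32412} \approx -0.30689$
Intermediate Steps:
$\frac{29841}{-97236} = 29841 \left(- \frac{1}{97236}\right) = - \frac{9947}{32412}$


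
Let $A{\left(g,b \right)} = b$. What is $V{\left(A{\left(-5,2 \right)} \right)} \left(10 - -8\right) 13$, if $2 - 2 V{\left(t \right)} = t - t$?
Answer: $234$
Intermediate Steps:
$V{\left(t \right)} = 1$ ($V{\left(t \right)} = 1 - \frac{t - t}{2} = 1 - 0 = 1 + 0 = 1$)
$V{\left(A{\left(-5,2 \right)} \right)} \left(10 - -8\right) 13 = 1 \left(10 - -8\right) 13 = 1 \left(10 + 8\right) 13 = 1 \cdot 18 \cdot 13 = 18 \cdot 13 = 234$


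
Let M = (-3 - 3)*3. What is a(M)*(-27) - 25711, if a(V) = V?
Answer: -25225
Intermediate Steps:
M = -18 (M = -6*3 = -18)
a(M)*(-27) - 25711 = -18*(-27) - 25711 = 486 - 25711 = -25225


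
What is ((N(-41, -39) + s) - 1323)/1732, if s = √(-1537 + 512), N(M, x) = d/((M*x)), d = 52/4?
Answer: -40682/53259 + 5*I*√41/1732 ≈ -0.76385 + 0.018485*I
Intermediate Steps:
d = 13 (d = 52*(¼) = 13)
N(M, x) = 13/(M*x) (N(M, x) = 13/((M*x)) = 13*(1/(M*x)) = 13/(M*x))
s = 5*I*√41 (s = √(-1025) = 5*I*√41 ≈ 32.016*I)
((N(-41, -39) + s) - 1323)/1732 = ((13/(-41*(-39)) + 5*I*√41) - 1323)/1732 = ((13*(-1/41)*(-1/39) + 5*I*√41) - 1323)*(1/1732) = ((1/123 + 5*I*√41) - 1323)*(1/1732) = (-162728/123 + 5*I*√41)*(1/1732) = -40682/53259 + 5*I*√41/1732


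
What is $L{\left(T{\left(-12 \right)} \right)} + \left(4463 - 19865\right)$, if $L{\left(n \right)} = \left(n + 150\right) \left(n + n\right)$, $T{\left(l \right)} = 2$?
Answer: $-14794$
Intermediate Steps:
$L{\left(n \right)} = 2 n \left(150 + n\right)$ ($L{\left(n \right)} = \left(150 + n\right) 2 n = 2 n \left(150 + n\right)$)
$L{\left(T{\left(-12 \right)} \right)} + \left(4463 - 19865\right) = 2 \cdot 2 \left(150 + 2\right) + \left(4463 - 19865\right) = 2 \cdot 2 \cdot 152 + \left(4463 - 19865\right) = 608 - 15402 = -14794$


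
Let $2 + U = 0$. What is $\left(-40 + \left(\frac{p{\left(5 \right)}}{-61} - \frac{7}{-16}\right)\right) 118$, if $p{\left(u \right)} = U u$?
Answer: $- \frac{2268727}{488} \approx -4649.0$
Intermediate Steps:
$U = -2$ ($U = -2 + 0 = -2$)
$p{\left(u \right)} = - 2 u$
$\left(-40 + \left(\frac{p{\left(5 \right)}}{-61} - \frac{7}{-16}\right)\right) 118 = \left(-40 + \left(\frac{\left(-2\right) 5}{-61} - \frac{7}{-16}\right)\right) 118 = \left(-40 - - \frac{587}{976}\right) 118 = \left(-40 + \left(\frac{10}{61} + \frac{7}{16}\right)\right) 118 = \left(-40 + \frac{587}{976}\right) 118 = \left(- \frac{38453}{976}\right) 118 = - \frac{2268727}{488}$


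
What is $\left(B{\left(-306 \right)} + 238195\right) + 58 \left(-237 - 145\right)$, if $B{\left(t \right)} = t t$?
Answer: $309675$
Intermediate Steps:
$B{\left(t \right)} = t^{2}$
$\left(B{\left(-306 \right)} + 238195\right) + 58 \left(-237 - 145\right) = \left(\left(-306\right)^{2} + 238195\right) + 58 \left(-237 - 145\right) = \left(93636 + 238195\right) + 58 \left(-382\right) = 331831 - 22156 = 309675$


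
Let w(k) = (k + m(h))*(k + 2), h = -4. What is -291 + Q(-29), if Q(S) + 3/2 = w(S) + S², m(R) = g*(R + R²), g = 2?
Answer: 1367/2 ≈ 683.50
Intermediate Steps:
m(R) = 2*R + 2*R² (m(R) = 2*(R + R²) = 2*R + 2*R²)
w(k) = (2 + k)*(24 + k) (w(k) = (k + 2*(-4)*(1 - 4))*(k + 2) = (k + 2*(-4)*(-3))*(2 + k) = (k + 24)*(2 + k) = (24 + k)*(2 + k) = (2 + k)*(24 + k))
Q(S) = 93/2 + 2*S² + 26*S (Q(S) = -3/2 + ((48 + S² + 26*S) + S²) = -3/2 + (48 + 2*S² + 26*S) = 93/2 + 2*S² + 26*S)
-291 + Q(-29) = -291 + (93/2 + 2*(-29)² + 26*(-29)) = -291 + (93/2 + 2*841 - 754) = -291 + (93/2 + 1682 - 754) = -291 + 1949/2 = 1367/2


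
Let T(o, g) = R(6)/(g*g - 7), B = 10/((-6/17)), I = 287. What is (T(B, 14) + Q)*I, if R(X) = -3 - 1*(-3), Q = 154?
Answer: 44198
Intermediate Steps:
R(X) = 0 (R(X) = -3 + 3 = 0)
B = -85/3 (B = 10/((-6*1/17)) = 10/(-6/17) = 10*(-17/6) = -85/3 ≈ -28.333)
T(o, g) = 0 (T(o, g) = 0/(g*g - 7) = 0/(g**2 - 7) = 0/(-7 + g**2) = 0)
(T(B, 14) + Q)*I = (0 + 154)*287 = 154*287 = 44198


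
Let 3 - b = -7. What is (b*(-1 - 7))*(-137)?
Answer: 10960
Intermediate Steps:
b = 10 (b = 3 - 1*(-7) = 3 + 7 = 10)
(b*(-1 - 7))*(-137) = (10*(-1 - 7))*(-137) = (10*(-8))*(-137) = -80*(-137) = 10960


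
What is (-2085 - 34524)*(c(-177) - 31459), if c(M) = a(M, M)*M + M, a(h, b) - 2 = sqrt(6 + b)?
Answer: 1171121910 + 19439379*I*sqrt(19) ≈ 1.1711e+9 + 8.4734e+7*I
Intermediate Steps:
a(h, b) = 2 + sqrt(6 + b)
c(M) = M + M*(2 + sqrt(6 + M)) (c(M) = (2 + sqrt(6 + M))*M + M = M*(2 + sqrt(6 + M)) + M = M + M*(2 + sqrt(6 + M)))
(-2085 - 34524)*(c(-177) - 31459) = (-2085 - 34524)*(-177*(3 + sqrt(6 - 177)) - 31459) = -36609*(-177*(3 + sqrt(-171)) - 31459) = -36609*(-177*(3 + 3*I*sqrt(19)) - 31459) = -36609*((-531 - 531*I*sqrt(19)) - 31459) = -36609*(-31990 - 531*I*sqrt(19)) = 1171121910 + 19439379*I*sqrt(19)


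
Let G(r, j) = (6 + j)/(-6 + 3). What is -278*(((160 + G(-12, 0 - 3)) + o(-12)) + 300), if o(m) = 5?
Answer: -128992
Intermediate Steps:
G(r, j) = -2 - j/3 (G(r, j) = (6 + j)/(-3) = (6 + j)*(-1/3) = -2 - j/3)
-278*(((160 + G(-12, 0 - 3)) + o(-12)) + 300) = -278*(((160 + (-2 - (0 - 3)/3)) + 5) + 300) = -278*(((160 + (-2 - 1/3*(-3))) + 5) + 300) = -278*(((160 + (-2 + 1)) + 5) + 300) = -278*(((160 - 1) + 5) + 300) = -278*((159 + 5) + 300) = -278*(164 + 300) = -278*464 = -128992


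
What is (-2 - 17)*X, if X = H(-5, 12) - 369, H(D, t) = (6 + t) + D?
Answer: 6764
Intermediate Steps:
H(D, t) = 6 + D + t
X = -356 (X = (6 - 5 + 12) - 369 = 13 - 369 = -356)
(-2 - 17)*X = (-2 - 17)*(-356) = -19*(-356) = 6764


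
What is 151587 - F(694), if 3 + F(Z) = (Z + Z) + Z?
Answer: 149508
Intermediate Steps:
F(Z) = -3 + 3*Z (F(Z) = -3 + ((Z + Z) + Z) = -3 + (2*Z + Z) = -3 + 3*Z)
151587 - F(694) = 151587 - (-3 + 3*694) = 151587 - (-3 + 2082) = 151587 - 1*2079 = 151587 - 2079 = 149508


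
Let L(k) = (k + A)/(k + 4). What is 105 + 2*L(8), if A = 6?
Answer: 322/3 ≈ 107.33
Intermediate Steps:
L(k) = (6 + k)/(4 + k) (L(k) = (k + 6)/(k + 4) = (6 + k)/(4 + k))
105 + 2*L(8) = 105 + 2*((6 + 8)/(4 + 8)) = 105 + 2*(14/12) = 105 + 2*((1/12)*14) = 105 + 2*(7/6) = 105 + 7/3 = 322/3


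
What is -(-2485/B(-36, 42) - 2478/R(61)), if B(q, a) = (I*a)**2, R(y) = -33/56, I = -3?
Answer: -104904703/24948 ≈ -4204.9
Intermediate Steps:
R(y) = -33/56 (R(y) = -33*1/56 = -33/56)
B(q, a) = 9*a**2 (B(q, a) = (-3*a)**2 = 9*a**2)
-(-2485/B(-36, 42) - 2478/R(61)) = -(-2485/(9*42**2) - 2478/(-33/56)) = -(-2485/(9*1764) - 2478*(-56/33)) = -(-2485/15876 + 46256/11) = -(-2485*1/15876 + 46256/11) = -(-355/2268 + 46256/11) = -1*104904703/24948 = -104904703/24948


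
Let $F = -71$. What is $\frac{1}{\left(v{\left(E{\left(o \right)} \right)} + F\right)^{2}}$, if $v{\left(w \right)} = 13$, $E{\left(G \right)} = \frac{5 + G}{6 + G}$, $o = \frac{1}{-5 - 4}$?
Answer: $\frac{1}{3364} \approx 0.00029727$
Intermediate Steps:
$o = - \frac{1}{9}$ ($o = \frac{1}{-9} = - \frac{1}{9} \approx -0.11111$)
$E{\left(G \right)} = \frac{5 + G}{6 + G}$
$\frac{1}{\left(v{\left(E{\left(o \right)} \right)} + F\right)^{2}} = \frac{1}{\left(13 - 71\right)^{2}} = \frac{1}{\left(-58\right)^{2}} = \frac{1}{3364}$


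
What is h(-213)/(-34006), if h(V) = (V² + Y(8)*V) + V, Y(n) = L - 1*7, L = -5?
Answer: -3408/2429 ≈ -1.4030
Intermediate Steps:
Y(n) = -12 (Y(n) = -5 - 1*7 = -5 - 7 = -12)
h(V) = V² - 11*V (h(V) = (V² - 12*V) + V = V² - 11*V)
h(-213)/(-34006) = -213*(-11 - 213)/(-34006) = -213*(-224)*(-1/34006) = 47712*(-1/34006) = -3408/2429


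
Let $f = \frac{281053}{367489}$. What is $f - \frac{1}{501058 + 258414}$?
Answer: $\frac{213451516527}{279097605808} \approx 0.76479$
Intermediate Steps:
$f = \frac{281053}{367489}$ ($f = 281053 \cdot \frac{1}{367489} = \frac{281053}{367489} \approx 0.76479$)
$f - \frac{1}{501058 + 258414} = \frac{281053}{367489} - \frac{1}{501058 + 258414} = \frac{281053}{367489} - \frac{1}{759472} = \frac{213451516527}{279097605808}$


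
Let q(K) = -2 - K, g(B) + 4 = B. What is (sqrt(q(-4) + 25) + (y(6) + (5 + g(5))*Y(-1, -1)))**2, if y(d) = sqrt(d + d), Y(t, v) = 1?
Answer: 111 + 60*sqrt(3) ≈ 214.92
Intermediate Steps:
g(B) = -4 + B
y(d) = sqrt(2)*sqrt(d) (y(d) = sqrt(2*d) = sqrt(2)*sqrt(d))
(sqrt(q(-4) + 25) + (y(6) + (5 + g(5))*Y(-1, -1)))**2 = (sqrt((-2 - 1*(-4)) + 25) + (sqrt(2)*sqrt(6) + (5 + (-4 + 5))*1))**2 = (sqrt((-2 + 4) + 25) + (2*sqrt(3) + (5 + 1)*1))**2 = (sqrt(2 + 25) + (2*sqrt(3) + 6*1))**2 = (sqrt(27) + (2*sqrt(3) + 6))**2 = (3*sqrt(3) + (6 + 2*sqrt(3)))**2 = (6 + 5*sqrt(3))**2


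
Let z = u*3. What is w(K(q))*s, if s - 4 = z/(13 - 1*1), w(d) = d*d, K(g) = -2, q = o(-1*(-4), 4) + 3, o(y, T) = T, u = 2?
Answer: 18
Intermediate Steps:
q = 7 (q = 4 + 3 = 7)
w(d) = d²
z = 6 (z = 2*3 = 6)
s = 9/2 (s = 4 + 6/(13 - 1*1) = 4 + 6/(13 - 1) = 4 + 6/12 = 4 + 6*(1/12) = 4 + ½ = 9/2 ≈ 4.5000)
w(K(q))*s = (-2)²*(9/2) = 4*(9/2) = 18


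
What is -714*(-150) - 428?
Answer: 106672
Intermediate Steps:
-714*(-150) - 428 = 107100 - 428 = 106672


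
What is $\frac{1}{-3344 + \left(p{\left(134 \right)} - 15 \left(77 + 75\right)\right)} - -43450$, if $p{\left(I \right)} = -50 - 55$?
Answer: $\frac{248925049}{5729} \approx 43450.0$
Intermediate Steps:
$p{\left(I \right)} = -105$ ($p{\left(I \right)} = -50 - 55 = -105$)
$\frac{1}{-3344 + \left(p{\left(134 \right)} - 15 \left(77 + 75\right)\right)} - -43450 = \frac{1}{-3344 - \left(105 + 15 \left(77 + 75\right)\right)} - -43450 = \frac{1}{-3344 - 2385} + 43450 = \frac{1}{-5729} + 43450 = - \frac{1}{5729} + 43450 = \frac{248925049}{5729}$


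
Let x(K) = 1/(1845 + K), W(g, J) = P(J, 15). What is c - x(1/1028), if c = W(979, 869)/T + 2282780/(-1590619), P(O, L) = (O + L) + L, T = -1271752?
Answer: -5511045181883313765/3836704126932504568 ≈ -1.4364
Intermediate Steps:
P(O, L) = O + 2*L (P(O, L) = (L + O) + L = O + 2*L)
W(g, J) = 30 + J (W(g, J) = J + 2*15 = J + 30 = 30 + J)
c = -2904559997041/2022872894488 (c = (30 + 869)/(-1271752) + 2282780/(-1590619) = 899*(-1/1271752) + 2282780*(-1/1590619) = -899/1271752 - 2282780/1590619 = -2904559997041/2022872894488 ≈ -1.4359)
c - x(1/1028) = -2904559997041/2022872894488 - 1/(1845 + 1/1028) = -2904559997041/2022872894488 - 1/1896661/1028 = -2904559997041/2022872894488 - 1*1028/1896661 = -2904559997041/2022872894488 - 1028/1896661 = -5511045181883313765/3836704126932504568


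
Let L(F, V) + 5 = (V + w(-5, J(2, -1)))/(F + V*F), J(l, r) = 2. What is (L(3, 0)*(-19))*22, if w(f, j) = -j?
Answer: 7106/3 ≈ 2368.7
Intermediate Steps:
L(F, V) = -5 + (-2 + V)/(F + F*V) (L(F, V) = -5 + (V - 1*2)/(F + V*F) = -5 + (V - 2)/(F + F*V) = -5 + (-2 + V)/(F + F*V))
(L(3, 0)*(-19))*22 = (((-2 + 0 - 5*3 - 5*3*0)/(3*(1 + 0)))*(-19))*22 = (((⅓)*(-2 + 0 - 15 + 0)/1)*(-19))*22 = (((⅓)*1*(-17))*(-19))*22 = -17/3*(-19)*22 = (323/3)*22 = 7106/3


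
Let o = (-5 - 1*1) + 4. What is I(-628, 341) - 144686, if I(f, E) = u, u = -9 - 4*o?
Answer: -144687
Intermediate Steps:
o = -2 (o = (-5 - 1) + 4 = -6 + 4 = -2)
u = -1 (u = -9 - 4*(-2) = -9 + 8 = -1)
I(f, E) = -1
I(-628, 341) - 144686 = -1 - 144686 = -144687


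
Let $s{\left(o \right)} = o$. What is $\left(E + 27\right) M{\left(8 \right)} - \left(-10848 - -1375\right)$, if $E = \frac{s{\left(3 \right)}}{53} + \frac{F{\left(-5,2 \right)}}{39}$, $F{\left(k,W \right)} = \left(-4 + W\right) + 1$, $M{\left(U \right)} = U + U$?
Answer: $\frac{20474659}{2067} \approx 9905.5$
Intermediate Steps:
$M{\left(U \right)} = 2 U$
$F{\left(k,W \right)} = -3 + W$
$E = \frac{64}{2067}$ ($E = \frac{3}{53} + \frac{-3 + 2}{39} = 3 \cdot \frac{1}{53} - \frac{1}{39} = \frac{3}{53} - \frac{1}{39} = \frac{64}{2067} \approx 0.030963$)
$\left(E + 27\right) M{\left(8 \right)} - \left(-10848 - -1375\right) = \left(\frac{64}{2067} + 27\right) 2 \cdot 8 - \left(-10848 - -1375\right) = \frac{55873}{2067} \cdot 16 - \left(-10848 + 1375\right) = \frac{893968}{2067} - -9473 = \frac{893968}{2067} + 9473 = \frac{20474659}{2067}$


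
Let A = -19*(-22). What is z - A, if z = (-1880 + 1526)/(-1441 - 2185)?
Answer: -757657/1813 ≈ -417.90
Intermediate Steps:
z = 177/1813 (z = -354/(-3626) = -354*(-1/3626) = 177/1813 ≈ 0.097628)
A = 418
z - A = 177/1813 - 1*418 = 177/1813 - 418 = -757657/1813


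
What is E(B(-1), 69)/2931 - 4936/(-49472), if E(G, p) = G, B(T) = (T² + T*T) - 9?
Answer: 1765139/18125304 ≈ 0.097385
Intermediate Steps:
B(T) = -9 + 2*T² (B(T) = (T² + T²) - 9 = 2*T² - 9 = -9 + 2*T²)
E(B(-1), 69)/2931 - 4936/(-49472) = (-9 + 2*(-1)²)/2931 - 4936/(-49472) = (-9 + 2*1)*(1/2931) - 4936*(-1/49472) = (-9 + 2)*(1/2931) + 617/6184 = -7*1/2931 + 617/6184 = -7/2931 + 617/6184 = 1765139/18125304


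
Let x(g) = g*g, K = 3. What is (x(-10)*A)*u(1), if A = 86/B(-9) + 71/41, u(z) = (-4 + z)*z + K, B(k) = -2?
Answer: 0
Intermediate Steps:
x(g) = g²
u(z) = 3 + z*(-4 + z) (u(z) = (-4 + z)*z + 3 = z*(-4 + z) + 3 = 3 + z*(-4 + z))
A = -1692/41 (A = 86/(-2) + 71/41 = 86*(-½) + 71*(1/41) = -43 + 71/41 = -1692/41 ≈ -41.268)
(x(-10)*A)*u(1) = ((-10)²*(-1692/41))*(3 + 1² - 4*1) = (100*(-1692/41))*(3 + 1 - 4) = -169200/41*0 = 0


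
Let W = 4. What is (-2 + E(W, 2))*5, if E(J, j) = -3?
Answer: -25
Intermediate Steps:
(-2 + E(W, 2))*5 = (-2 - 3)*5 = -5*5 = -25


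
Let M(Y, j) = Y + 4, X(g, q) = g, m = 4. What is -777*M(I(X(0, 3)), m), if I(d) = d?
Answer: -3108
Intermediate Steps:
M(Y, j) = 4 + Y
-777*M(I(X(0, 3)), m) = -777*(4 + 0) = -777*4 = -3108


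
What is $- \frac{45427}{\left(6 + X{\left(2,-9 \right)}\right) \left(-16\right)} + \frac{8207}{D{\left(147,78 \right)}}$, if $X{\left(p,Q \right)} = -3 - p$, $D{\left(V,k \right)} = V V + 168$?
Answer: $\frac{989395091}{348432} \approx 2839.6$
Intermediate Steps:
$D{\left(V,k \right)} = 168 + V^{2}$ ($D{\left(V,k \right)} = V^{2} + 168 = 168 + V^{2}$)
$- \frac{45427}{\left(6 + X{\left(2,-9 \right)}\right) \left(-16\right)} + \frac{8207}{D{\left(147,78 \right)}} = - \frac{45427}{\left(6 - 5\right) \left(-16\right)} + \frac{8207}{168 + 147^{2}} = - \frac{45427}{\left(6 - 5\right) \left(-16\right)} + \frac{8207}{168 + 21609} = - \frac{45427}{\left(6 - 5\right) \left(-16\right)} + \frac{8207}{21777} = - \frac{45427}{1 \left(-16\right)} + 8207 \cdot \frac{1}{21777} = - \frac{45427}{-16} + \frac{8207}{21777} = \left(-45427\right) \left(- \frac{1}{16}\right) + \frac{8207}{21777} = \frac{45427}{16} + \frac{8207}{21777} = \frac{989395091}{348432}$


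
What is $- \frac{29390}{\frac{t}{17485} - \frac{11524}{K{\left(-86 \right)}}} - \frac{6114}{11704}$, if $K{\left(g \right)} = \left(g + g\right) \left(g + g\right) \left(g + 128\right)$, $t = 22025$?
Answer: $- \frac{4344971428917837}{184849587692} \approx -23505.0$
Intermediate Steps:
$K{\left(g \right)} = 4 g^{2} \left(128 + g\right)$ ($K{\left(g \right)} = 2 g 2 g \left(128 + g\right) = 4 g^{2} \left(128 + g\right)$)
$- \frac{29390}{\frac{t}{17485} - \frac{11524}{K{\left(-86 \right)}}} - \frac{6114}{11704} = - \frac{29390}{\frac{22025}{17485} - \frac{11524}{4 \left(-86\right)^{2} \left(128 - 86\right)}} - \frac{6114}{11704} = - \frac{29390}{22025 \cdot \frac{1}{17485} - \frac{11524}{4 \cdot 7396 \cdot 42}} - \frac{3057}{5852} = - \frac{29390}{\frac{4405}{3497} - \frac{11524}{1242528}} - \frac{3057}{5852} = - \frac{29390}{\frac{4405}{3497} - \frac{67}{7224}} - \frac{3057}{5852} = - \frac{29390}{\frac{31587421}{25262328}} - \frac{3057}{5852} = \left(-29390\right) \frac{25262328}{31587421} - \frac{3057}{5852} = - \frac{742459819920}{31587421} - \frac{3057}{5852} = - \frac{4344971428917837}{184849587692}$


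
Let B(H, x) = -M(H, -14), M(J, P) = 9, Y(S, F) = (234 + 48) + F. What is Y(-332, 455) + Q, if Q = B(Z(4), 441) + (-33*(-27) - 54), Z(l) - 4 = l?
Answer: 1565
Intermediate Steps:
Z(l) = 4 + l
Y(S, F) = 282 + F
B(H, x) = -9 (B(H, x) = -1*9 = -9)
Q = 828 (Q = -9 + (-33*(-27) - 54) = -9 + (891 - 54) = -9 + 837 = 828)
Y(-332, 455) + Q = (282 + 455) + 828 = 737 + 828 = 1565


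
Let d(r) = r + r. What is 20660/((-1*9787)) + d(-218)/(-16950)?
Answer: -172959934/82944825 ≈ -2.0852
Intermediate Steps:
d(r) = 2*r
20660/((-1*9787)) + d(-218)/(-16950) = 20660/((-1*9787)) + (2*(-218))/(-16950) = 20660/(-9787) - 436*(-1/16950) = 20660*(-1/9787) + 218/8475 = -20660/9787 + 218/8475 = -172959934/82944825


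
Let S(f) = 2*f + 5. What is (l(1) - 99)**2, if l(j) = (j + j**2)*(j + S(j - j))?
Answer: 7569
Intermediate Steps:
S(f) = 5 + 2*f
l(j) = (5 + j)*(j + j**2) (l(j) = (j + j**2)*(j + (5 + 2*(j - j))) = (j + j**2)*(j + (5 + 2*0)) = (j + j**2)*(j + (5 + 0)) = (j + j**2)*(j + 5) = (j + j**2)*(5 + j) = (5 + j)*(j + j**2))
(l(1) - 99)**2 = (1*(5 + 1**2 + 6*1) - 99)**2 = (1*(5 + 1 + 6) - 99)**2 = (1*12 - 99)**2 = (12 - 99)**2 = (-87)**2 = 7569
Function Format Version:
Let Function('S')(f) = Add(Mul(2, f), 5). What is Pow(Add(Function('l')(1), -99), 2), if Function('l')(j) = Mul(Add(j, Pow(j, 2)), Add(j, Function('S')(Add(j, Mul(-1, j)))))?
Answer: 7569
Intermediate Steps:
Function('S')(f) = Add(5, Mul(2, f))
Function('l')(j) = Mul(Add(5, j), Add(j, Pow(j, 2))) (Function('l')(j) = Mul(Add(j, Pow(j, 2)), Add(j, Add(5, Mul(2, Add(j, Mul(-1, j)))))) = Mul(Add(j, Pow(j, 2)), Add(j, Add(5, Mul(2, 0)))) = Mul(Add(j, Pow(j, 2)), Add(j, Add(5, 0))) = Mul(Add(j, Pow(j, 2)), Add(j, 5)) = Mul(Add(j, Pow(j, 2)), Add(5, j)) = Mul(Add(5, j), Add(j, Pow(j, 2))))
Pow(Add(Function('l')(1), -99), 2) = Pow(Add(Mul(1, Add(5, Pow(1, 2), Mul(6, 1))), -99), 2) = Pow(Add(Mul(1, Add(5, 1, 6)), -99), 2) = Pow(Add(Mul(1, 12), -99), 2) = Pow(Add(12, -99), 2) = Pow(-87, 2) = 7569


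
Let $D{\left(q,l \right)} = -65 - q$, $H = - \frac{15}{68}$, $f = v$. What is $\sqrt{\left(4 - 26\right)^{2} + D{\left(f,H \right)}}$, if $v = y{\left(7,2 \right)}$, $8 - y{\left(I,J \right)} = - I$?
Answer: $2 \sqrt{101} \approx 20.1$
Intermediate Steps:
$y{\left(I,J \right)} = 8 + I$ ($y{\left(I,J \right)} = 8 - - I = 8 + I$)
$v = 15$ ($v = 8 + 7 = 15$)
$f = 15$
$H = - \frac{15}{68}$ ($H = \left(-15\right) \frac{1}{68} = - \frac{15}{68} \approx -0.22059$)
$\sqrt{\left(4 - 26\right)^{2} + D{\left(f,H \right)}} = \sqrt{\left(4 - 26\right)^{2} - 80} = \sqrt{\left(-22\right)^{2} - 80} = \sqrt{484 - 80} = \sqrt{404} = 2 \sqrt{101}$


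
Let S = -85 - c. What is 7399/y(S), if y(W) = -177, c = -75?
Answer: -7399/177 ≈ -41.802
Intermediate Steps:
S = -10 (S = -85 - 1*(-75) = -85 + 75 = -10)
7399/y(S) = 7399/(-177) = 7399*(-1/177) = -7399/177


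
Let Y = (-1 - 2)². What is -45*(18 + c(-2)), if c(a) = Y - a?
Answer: -1305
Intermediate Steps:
Y = 9 (Y = (-3)² = 9)
c(a) = 9 - a
-45*(18 + c(-2)) = -45*(18 + (9 - 1*(-2))) = -45*(18 + (9 + 2)) = -45*(18 + 11) = -45*29 = -1305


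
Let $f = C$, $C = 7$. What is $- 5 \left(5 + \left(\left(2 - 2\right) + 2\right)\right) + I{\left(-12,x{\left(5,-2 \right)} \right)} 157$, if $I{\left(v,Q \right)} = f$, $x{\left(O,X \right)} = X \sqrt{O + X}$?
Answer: $1064$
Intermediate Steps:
$f = 7$
$I{\left(v,Q \right)} = 7$
$- 5 \left(5 + \left(\left(2 - 2\right) + 2\right)\right) + I{\left(-12,x{\left(5,-2 \right)} \right)} 157 = - 5 \left(5 + \left(\left(2 - 2\right) + 2\right)\right) + 7 \cdot 157 = - 5 \left(5 + \left(0 + 2\right)\right) + 1099 = - 5 \left(5 + 2\right) + 1099 = \left(-5\right) 7 + 1099 = -35 + 1099 = 1064$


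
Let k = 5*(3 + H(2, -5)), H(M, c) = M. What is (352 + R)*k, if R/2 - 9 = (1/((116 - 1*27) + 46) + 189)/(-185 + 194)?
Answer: 2502910/243 ≈ 10300.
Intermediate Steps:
R = 72902/1215 (R = 18 + 2*((1/((116 - 1*27) + 46) + 189)/(-185 + 194)) = 18 + 2*((1/((116 - 27) + 46) + 189)/9) = 18 + 2*((1/(89 + 46) + 189)*(⅑)) = 18 + 2*((1/135 + 189)*(⅑)) = 18 + 2*((25516/135)*(⅑)) = 18 + 2*(25516/1215) = 18 + 51032/1215 = 72902/1215 ≈ 60.002)
k = 25 (k = 5*(3 + 2) = 5*5 = 25)
(352 + R)*k = (352 + 72902/1215)*25 = (500582/1215)*25 = 2502910/243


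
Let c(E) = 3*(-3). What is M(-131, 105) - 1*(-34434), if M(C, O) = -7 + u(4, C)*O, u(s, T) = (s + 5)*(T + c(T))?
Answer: -97873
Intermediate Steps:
c(E) = -9
u(s, T) = (-9 + T)*(5 + s) (u(s, T) = (s + 5)*(T - 9) = (5 + s)*(-9 + T) = (-9 + T)*(5 + s))
M(C, O) = -7 + O*(-81 + 9*C) (M(C, O) = -7 + (-45 - 9*4 + 5*C + C*4)*O = -7 + (-45 - 36 + 5*C + 4*C)*O = -7 + (-81 + 9*C)*O = -7 + O*(-81 + 9*C))
M(-131, 105) - 1*(-34434) = (-7 + 9*105*(-9 - 131)) - 1*(-34434) = (-7 + 9*105*(-140)) + 34434 = (-7 - 132300) + 34434 = -132307 + 34434 = -97873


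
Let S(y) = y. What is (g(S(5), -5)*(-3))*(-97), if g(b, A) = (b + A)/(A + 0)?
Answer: 0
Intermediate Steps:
g(b, A) = (A + b)/A
(g(S(5), -5)*(-3))*(-97) = (((-5 + 5)/(-5))*(-3))*(-97) = (-⅕*0*(-3))*(-97) = (0*(-3))*(-97) = 0*(-97) = 0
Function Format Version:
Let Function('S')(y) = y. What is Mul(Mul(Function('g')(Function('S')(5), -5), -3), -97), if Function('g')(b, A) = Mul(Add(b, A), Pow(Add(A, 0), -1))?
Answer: 0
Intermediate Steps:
Function('g')(b, A) = Mul(Pow(A, -1), Add(A, b)) (Function('g')(b, A) = Mul(Add(A, b), Pow(A, -1)) = Mul(Pow(A, -1), Add(A, b)))
Mul(Mul(Function('g')(Function('S')(5), -5), -3), -97) = Mul(Mul(Mul(Pow(-5, -1), Add(-5, 5)), -3), -97) = Mul(Mul(Mul(Rational(-1, 5), 0), -3), -97) = Mul(Mul(0, -3), -97) = Mul(0, -97) = 0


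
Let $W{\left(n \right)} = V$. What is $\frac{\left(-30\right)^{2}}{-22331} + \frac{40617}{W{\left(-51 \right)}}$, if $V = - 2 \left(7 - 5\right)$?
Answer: $- \frac{907021827}{89324} \approx -10154.0$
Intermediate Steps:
$V = -4$ ($V = \left(-2\right) 2 = -4$)
$W{\left(n \right)} = -4$
$\frac{\left(-30\right)^{2}}{-22331} + \frac{40617}{W{\left(-51 \right)}} = \frac{\left(-30\right)^{2}}{-22331} + \frac{40617}{-4} = 900 \left(- \frac{1}{22331}\right) + 40617 \left(- \frac{1}{4}\right) = - \frac{900}{22331} - \frac{40617}{4} = - \frac{907021827}{89324}$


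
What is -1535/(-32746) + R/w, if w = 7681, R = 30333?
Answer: 1005074753/251522026 ≈ 3.9960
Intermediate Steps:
-1535/(-32746) + R/w = -1535/(-32746) + 30333/7681 = -1535*(-1/32746) + 30333*(1/7681) = 1535/32746 + 30333/7681 = 1005074753/251522026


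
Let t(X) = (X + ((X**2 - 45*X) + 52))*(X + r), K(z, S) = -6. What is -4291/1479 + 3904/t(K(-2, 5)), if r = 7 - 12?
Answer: -699649/178959 ≈ -3.9095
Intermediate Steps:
r = -5
t(X) = (-5 + X)*(52 + X**2 - 44*X) (t(X) = (X + ((X**2 - 45*X) + 52))*(X - 5) = (X + (52 + X**2 - 45*X))*(-5 + X) = (52 + X**2 - 44*X)*(-5 + X) = (-5 + X)*(52 + X**2 - 44*X))
-4291/1479 + 3904/t(K(-2, 5)) = -4291/1479 + 3904/(-260 + (-6)**3 - 49*(-6)**2 + 272*(-6)) = -4291*1/1479 + 3904/(-260 - 216 - 49*36 - 1632) = -4291/1479 + 3904/(-260 - 216 - 1764 - 1632) = -4291/1479 + 3904/(-3872) = -4291/1479 + 3904*(-1/3872) = -4291/1479 - 122/121 = -699649/178959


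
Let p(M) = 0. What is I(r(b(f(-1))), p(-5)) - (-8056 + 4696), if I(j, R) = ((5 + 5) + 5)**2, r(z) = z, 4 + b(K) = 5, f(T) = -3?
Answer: 3585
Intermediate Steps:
b(K) = 1 (b(K) = -4 + 5 = 1)
I(j, R) = 225 (I(j, R) = (10 + 5)**2 = 15**2 = 225)
I(r(b(f(-1))), p(-5)) - (-8056 + 4696) = 225 - (-8056 + 4696) = 225 - 1*(-3360) = 225 + 3360 = 3585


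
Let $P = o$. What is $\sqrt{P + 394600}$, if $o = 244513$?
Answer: $\sqrt{639113} \approx 799.45$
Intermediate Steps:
$P = 244513$
$\sqrt{P + 394600} = \sqrt{244513 + 394600} = \sqrt{639113}$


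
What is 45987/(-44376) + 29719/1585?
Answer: 415306983/23445320 ≈ 17.714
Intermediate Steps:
45987/(-44376) + 29719/1585 = 45987*(-1/44376) + 29719*(1/1585) = -15329/14792 + 29719/1585 = 415306983/23445320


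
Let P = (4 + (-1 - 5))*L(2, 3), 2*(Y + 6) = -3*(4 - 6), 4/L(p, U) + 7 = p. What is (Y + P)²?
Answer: 49/25 ≈ 1.9600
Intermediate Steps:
L(p, U) = 4/(-7 + p)
Y = -3 (Y = -6 + (-3*(4 - 6))/2 = -6 + (-3*(-2))/2 = -6 + (½)*6 = -6 + 3 = -3)
P = 8/5 (P = (4 + (-1 - 5))*(4/(-7 + 2)) = (4 - 6)*(4/(-5)) = -8*(-1)/5 = -2*(-⅘) = 8/5 ≈ 1.6000)
(Y + P)² = (-3 + 8/5)² = (-7/5)² = 49/25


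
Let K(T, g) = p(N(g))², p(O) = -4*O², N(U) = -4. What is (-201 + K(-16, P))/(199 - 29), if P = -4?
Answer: 779/34 ≈ 22.912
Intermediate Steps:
K(T, g) = 4096 (K(T, g) = (-4*(-4)²)² = (-4*16)² = (-64)² = 4096)
(-201 + K(-16, P))/(199 - 29) = (-201 + 4096)/(199 - 29) = 3895/170 = 3895*(1/170) = 779/34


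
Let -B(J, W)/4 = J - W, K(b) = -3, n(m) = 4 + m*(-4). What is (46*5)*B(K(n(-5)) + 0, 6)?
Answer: 8280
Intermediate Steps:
n(m) = 4 - 4*m
B(J, W) = -4*J + 4*W (B(J, W) = -4*(J - W) = -4*J + 4*W)
(46*5)*B(K(n(-5)) + 0, 6) = (46*5)*(-4*(-3 + 0) + 4*6) = 230*(-4*(-3) + 24) = 230*(12 + 24) = 230*36 = 8280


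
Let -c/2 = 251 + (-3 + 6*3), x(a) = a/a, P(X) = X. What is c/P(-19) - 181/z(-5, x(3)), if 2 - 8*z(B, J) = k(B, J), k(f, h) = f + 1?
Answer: -640/3 ≈ -213.33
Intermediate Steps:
k(f, h) = 1 + f
x(a) = 1
z(B, J) = ⅛ - B/8 (z(B, J) = ¼ - (1 + B)/8 = ¼ + (-⅛ - B/8) = ⅛ - B/8)
c = -532 (c = -2*(251 + (-3 + 6*3)) = -2*(251 + (-3 + 18)) = -2*(251 + 15) = -2*266 = -532)
c/P(-19) - 181/z(-5, x(3)) = -532/(-19) - 181/(⅛ - ⅛*(-5)) = -532*(-1/19) - 181/(⅛ + 5/8) = 28 - 181/¾ = 28 - 181*4/3 = 28 - 724/3 = -640/3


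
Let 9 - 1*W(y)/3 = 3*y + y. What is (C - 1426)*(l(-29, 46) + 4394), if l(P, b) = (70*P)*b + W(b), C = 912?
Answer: 46008654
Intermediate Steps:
W(y) = 27 - 12*y (W(y) = 27 - 3*(3*y + y) = 27 - 12*y)
l(P, b) = 27 - 12*b + 70*P*b (l(P, b) = (70*P)*b + (27 - 12*b) = 70*P*b + (27 - 12*b) = 27 - 12*b + 70*P*b)
(C - 1426)*(l(-29, 46) + 4394) = (912 - 1426)*((27 - 12*46 + 70*(-29)*46) + 4394) = -514*((27 - 552 - 93380) + 4394) = -514*(-93905 + 4394) = -514*(-89511) = 46008654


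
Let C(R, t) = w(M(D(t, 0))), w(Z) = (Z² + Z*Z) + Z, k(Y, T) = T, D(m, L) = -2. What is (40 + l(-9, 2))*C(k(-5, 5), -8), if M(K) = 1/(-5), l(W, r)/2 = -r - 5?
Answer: -78/25 ≈ -3.1200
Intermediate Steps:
l(W, r) = -10 - 2*r (l(W, r) = 2*(-r - 5) = 2*(-5 - r) = -10 - 2*r)
M(K) = -⅕
w(Z) = Z + 2*Z² (w(Z) = (Z² + Z²) + Z = 2*Z² + Z = Z + 2*Z²)
C(R, t) = -3/25 (C(R, t) = -(1 + 2*(-⅕))/5 = -(1 - ⅖)/5 = -⅕*⅗ = -3/25)
(40 + l(-9, 2))*C(k(-5, 5), -8) = (40 + (-10 - 2*2))*(-3/25) = (40 + (-10 - 4))*(-3/25) = (40 - 14)*(-3/25) = 26*(-3/25) = -78/25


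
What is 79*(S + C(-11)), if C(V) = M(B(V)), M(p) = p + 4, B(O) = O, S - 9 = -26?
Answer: -1896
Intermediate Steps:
S = -17 (S = 9 - 26 = -17)
M(p) = 4 + p
C(V) = 4 + V
79*(S + C(-11)) = 79*(-17 + (4 - 11)) = 79*(-17 - 7) = 79*(-24) = -1896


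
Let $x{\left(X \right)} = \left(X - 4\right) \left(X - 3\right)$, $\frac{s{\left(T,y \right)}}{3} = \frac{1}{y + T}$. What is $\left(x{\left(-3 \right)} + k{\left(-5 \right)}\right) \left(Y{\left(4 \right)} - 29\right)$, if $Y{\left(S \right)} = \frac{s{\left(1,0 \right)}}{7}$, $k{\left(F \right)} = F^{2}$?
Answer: $- \frac{13400}{7} \approx -1914.3$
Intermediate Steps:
$s{\left(T,y \right)} = \frac{3}{T + y}$ ($s{\left(T,y \right)} = \frac{3}{y + T} = \frac{3}{T + y}$)
$x{\left(X \right)} = \left(-4 + X\right) \left(-3 + X\right)$
$Y{\left(S \right)} = \frac{3}{7}$ ($Y{\left(S \right)} = \frac{3 \frac{1}{1 + 0}}{7} = \frac{3}{1} \cdot \frac{1}{7} = 3 \cdot 1 \cdot \frac{1}{7} = 3 \cdot \frac{1}{7} = \frac{3}{7}$)
$\left(x{\left(-3 \right)} + k{\left(-5 \right)}\right) \left(Y{\left(4 \right)} - 29\right) = \left(\left(12 + \left(-3\right)^{2} - -21\right) + \left(-5\right)^{2}\right) \left(\frac{3}{7} - 29\right) = \left(\left(12 + 9 + 21\right) + 25\right) \left(- \frac{200}{7}\right) = \left(42 + 25\right) \left(- \frac{200}{7}\right) = 67 \left(- \frac{200}{7}\right) = - \frac{13400}{7}$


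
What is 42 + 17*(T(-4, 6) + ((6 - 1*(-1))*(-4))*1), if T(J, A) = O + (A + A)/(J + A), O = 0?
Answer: -332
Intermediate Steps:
T(J, A) = 2*A/(A + J) (T(J, A) = 0 + (A + A)/(J + A) = 0 + (2*A)/(A + J) = 0 + 2*A/(A + J) = 2*A/(A + J))
42 + 17*(T(-4, 6) + ((6 - 1*(-1))*(-4))*1) = 42 + 17*(2*6/(6 - 4) + ((6 - 1*(-1))*(-4))*1) = 42 + 17*(2*6/2 + ((6 + 1)*(-4))*1) = 42 + 17*(2*6*(½) + (7*(-4))*1) = 42 + 17*(6 - 28*1) = 42 + 17*(6 - 28) = 42 + 17*(-22) = 42 - 374 = -332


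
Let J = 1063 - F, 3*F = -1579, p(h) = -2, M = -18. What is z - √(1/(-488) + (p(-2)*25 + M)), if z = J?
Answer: 4768/3 - I*√4048570/244 ≈ 1589.3 - 8.2463*I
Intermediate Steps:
F = -1579/3 (F = (⅓)*(-1579) = -1579/3 ≈ -526.33)
J = 4768/3 (J = 1063 - 1*(-1579/3) = 1063 + 1579/3 = 4768/3 ≈ 1589.3)
z = 4768/3 ≈ 1589.3
z - √(1/(-488) + (p(-2)*25 + M)) = 4768/3 - √(1/(-488) + (-2*25 - 18)) = 4768/3 - √(-1/488 + (-50 - 18)) = 4768/3 - √(-1/488 - 68) = 4768/3 - √(-33185/488) = 4768/3 - I*√4048570/244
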